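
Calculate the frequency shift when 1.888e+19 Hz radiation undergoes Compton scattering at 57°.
1.228e+18 Hz (decrease)

Convert frequency to wavelength (c = 299792458 m/s):
λ₀ = c/f₀ = 299792458/1.888e+19 = 1.5878838e-11 m = 15.8788 pm

Calculate Compton shift:
Δλ = λ_C(1 - cos(57°)) = 1.1048 pm

Final wavelength:
λ' = λ₀ + Δλ = 15.8788 + 1.1048 = 16.9837 pm

Final frequency:
f' = c/λ' = 299792458/1.6983685e-11 = 1.7651791e+19 Hz

Frequency shift (decrease):
Δf = f₀ - f' = 1.888e+19 - 1.7651791e+19 = 1.228e+18 Hz

(Intermediate values are shown rounded; full precision is carried through to the final answer.)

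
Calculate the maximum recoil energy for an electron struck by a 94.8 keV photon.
25.6553 keV

Maximum energy transfer occurs at θ = 180° (backscattering).

Initial photon: E₀ = 94.8 keV → λ₀ = 13.0785 pm

Maximum Compton shift (at 180°):
Δλ_max = 2λ_C = 2 × 2.4263 = 4.8526 pm

Final wavelength:
λ' = 13.0785 + 4.8526 = 17.9311 pm

Minimum photon energy (maximum energy to electron):
E'_min = hc/λ' = 69.1447 keV

Maximum electron kinetic energy:
K_max = E₀ - E'_min = 94.8000 - 69.1447 = 25.6553 keV

(Intermediate values are shown rounded; full precision is carried through to the final answer.)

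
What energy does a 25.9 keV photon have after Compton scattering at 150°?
23.6621 keV

First convert energy to wavelength:
λ = hc/E, with hc ≈ 1239.842 keV·pm (i.e. 1239.842 eV·nm)

For E = 25.9 keV = 25900 eV:
λ = 1239.842 keV·pm / 25.9 keV
λ = 47.8703 pm

Calculate the Compton shift:
Δλ = λ_C(1 - cos(150°)) = 2.4263 × 1.8660
Δλ = 4.5276 pm

Final wavelength:
λ' = 47.8703 + 4.5276 = 52.3979 pm

Final energy:
E' = hc/λ' = 1239.842 / 52.3979 = 23.6621 keV

(Intermediate values are shown rounded; full precision is carried through to the final answer.)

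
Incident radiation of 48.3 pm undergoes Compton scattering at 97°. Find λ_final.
51.0220 pm

Using the Compton scattering formula:
λ' = λ + Δλ = λ + λ_C(1 - cos θ)

Given:
- Initial wavelength λ = 48.3 pm
- Scattering angle θ = 97°
- Compton wavelength λ_C ≈ 2.4263 pm

Calculate the shift:
Δλ = 2.4263 × (1 - cos(97°))
Δλ = 2.4263 × 1.1219
Δλ = 2.7220 pm

Final wavelength:
λ' = 48.3 + 2.7220 = 51.0220 pm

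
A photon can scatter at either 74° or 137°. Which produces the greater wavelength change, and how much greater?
137° produces the larger shift by a factor of 2.390

Calculate both shifts using Δλ = λ_C(1 - cos θ):

For θ₁ = 74°:
Δλ₁ = 2.4263 × (1 - cos(74°))
Δλ₁ = 2.4263 × 0.7244
Δλ₁ = 1.7575 pm

For θ₂ = 137°:
Δλ₂ = 2.4263 × (1 - cos(137°))
Δλ₂ = 2.4263 × 1.7314
Δλ₂ = 4.2008 pm

The 137° angle produces the larger shift.
Ratio: 4.2008/1.7575 = 2.390

(Intermediate values are shown rounded; full precision is carried through to the final answer.)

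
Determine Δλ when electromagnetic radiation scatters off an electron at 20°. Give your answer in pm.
0.1463 pm

Using the Compton scattering formula:
Δλ = λ_C(1 - cos θ)

where λ_C = h/(m_e·c) ≈ 2.4263 pm is the Compton wavelength of an electron.

For θ = 20°:
cos(20°) = 0.9397
1 - cos(20°) = 0.0603

Δλ = 2.4263 × 0.0603
Δλ = 0.1463 pm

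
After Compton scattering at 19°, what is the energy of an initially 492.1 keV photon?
467.5683 keV

First convert energy to wavelength:
λ = hc/E, with hc ≈ 1239.842 keV·pm (i.e. 1239.842 eV·nm)

For E = 492.1 keV = 492100 eV:
λ = 1239.842 keV·pm / 492.1 keV
λ = 2.5195 pm

Calculate the Compton shift:
Δλ = λ_C(1 - cos(19°)) = 2.4263 × 0.0545
Δλ = 0.1322 pm

Final wavelength:
λ' = 2.5195 + 0.1322 = 2.6517 pm

Final energy:
E' = hc/λ' = 1239.842 / 2.6517 = 467.5683 keV

(Intermediate values are shown rounded; full precision is carried through to the final answer.)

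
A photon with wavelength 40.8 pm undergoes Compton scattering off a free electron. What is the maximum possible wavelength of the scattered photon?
45.6526 pm (at θ = 180°)

The Compton shift is Δλ = λ_C(1 − cos θ).

Since cos θ ranges from −1 to 1, the factor (1 − cos θ) ranges from 0 to 2; the maximum shift occurs at θ = 180° (backscattering):
Δλ_max = 2λ_C = 2 × 2.4263 pm = 4.8526 pm

Maximum scattered wavelength:
λ'_max = λ₀ + Δλ_max = 40.8 + 4.8526 = 45.6526 pm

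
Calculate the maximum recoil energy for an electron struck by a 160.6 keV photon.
61.9860 keV

Maximum energy transfer occurs at θ = 180° (backscattering).

Initial photon: E₀ = 160.6 keV → λ₀ = 7.7201 pm

Maximum Compton shift (at 180°):
Δλ_max = 2λ_C = 2 × 2.4263 = 4.8526 pm

Final wavelength:
λ' = 7.7201 + 4.8526 = 12.5727 pm

Minimum photon energy (maximum energy to electron):
E'_min = hc/λ' = 98.6140 keV

Maximum electron kinetic energy:
K_max = E₀ - E'_min = 160.6000 - 98.6140 = 61.9860 keV

(Intermediate values are shown rounded; full precision is carried through to the final answer.)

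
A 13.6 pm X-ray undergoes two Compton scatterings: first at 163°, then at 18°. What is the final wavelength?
18.4654 pm

Apply Compton shift twice:

First scattering at θ₁ = 163°:
Δλ₁ = λ_C(1 - cos(163°))
Δλ₁ = 2.4263 × 1.9563
Δλ₁ = 4.7466 pm

After first scattering:
λ₁ = 13.6 + 4.7466 = 18.3466 pm

Second scattering at θ₂ = 18°:
Δλ₂ = λ_C(1 - cos(18°))
Δλ₂ = 2.4263 × 0.0489
Δλ₂ = 0.1188 pm

Final wavelength:
λ₂ = 18.3466 + 0.1188 = 18.4654 pm

Total shift: Δλ_total = 4.7466 + 0.1188 = 4.8654 pm

(Intermediate values are shown rounded; full precision is carried through to the final answer.)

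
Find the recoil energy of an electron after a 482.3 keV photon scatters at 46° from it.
107.8996 keV

By energy conservation: K_e = E_initial - E_final

First find the scattered photon energy:
Initial wavelength: λ = hc/E = 2.5707 pm
Compton shift: Δλ = λ_C(1 - cos(46°)) = 0.7409 pm
Final wavelength: λ' = 2.5707 + 0.7409 = 3.3115 pm
Final photon energy: E' = hc/λ' = 374.4004 keV

Electron kinetic energy:
K_e = E - E' = 482.3000 - 374.4004 = 107.8996 keV

(Intermediate values are shown rounded; full precision is carried through to the final answer.)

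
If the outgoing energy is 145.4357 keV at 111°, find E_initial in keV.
237.0999 keV

Convert final energy to wavelength (hc ≈ 1239.842 keV·pm):
λ' = hc/E' = 1239.842 / 145.4357 = 8.5250 pm

Calculate the Compton shift:
Δλ = λ_C(1 - cos(111°))
Δλ = 2.4263 × (1 - cos(111°))
Δλ = 3.2958 pm

Initial wavelength:
λ = λ' - Δλ = 8.5250 - 3.2958 = 5.2292 pm

Initial energy:
E = hc/λ = 1239.842 / 5.2292 = 237.0999 keV

(Intermediate values are shown rounded; full precision is carried through to the final answer.)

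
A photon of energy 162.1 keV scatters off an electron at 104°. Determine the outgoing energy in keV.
116.2870 keV

First convert energy to wavelength:
λ = hc/E, with hc ≈ 1239.842 keV·pm (i.e. 1239.842 eV·nm)

For E = 162.1 keV = 162100 eV:
λ = 1239.842 keV·pm / 162.1 keV
λ = 7.6486 pm

Calculate the Compton shift:
Δλ = λ_C(1 - cos(104°)) = 2.4263 × 1.2419
Δλ = 3.0133 pm

Final wavelength:
λ' = 7.6486 + 3.0133 = 10.6619 pm

Final energy:
E' = hc/λ' = 1239.842 / 10.6619 = 116.2870 keV

(Intermediate values are shown rounded; full precision is carried through to the final answer.)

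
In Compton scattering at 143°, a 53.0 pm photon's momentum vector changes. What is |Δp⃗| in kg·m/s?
2.2812e-23 kg·m/s

Photon momentum magnitude is p = h/λ.

Initial momentum:
p₀ = h/λ = 6.6261e-34/5.3000e-11 = 1.2502e-23 kg·m/s

After scattering:
λ' = λ + Δλ = 53.0 + 4.3640 = 57.3640 pm
p' = h/λ' = 6.6261e-34/5.7364e-11 = 1.1551e-23 kg·m/s

Momentum is a vector; the scattered photon's direction makes angle θ = 143° with the incident direction. The magnitude of the vector change Δp⃗ = p⃗₀ − p⃗' is found from the law of cosines:
|Δp⃗|² = p₀² + p'² − 2p₀p'cos θ
|Δp⃗|² = (1.2502e-23)² + (1.1551e-23)² − 2·1.2502e-23·1.1551e-23·cos(143°)
|Δp⃗| = 2.2812e-23 kg·m/s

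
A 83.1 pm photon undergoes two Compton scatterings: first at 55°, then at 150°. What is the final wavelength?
88.6622 pm

Apply Compton shift twice:

First scattering at θ₁ = 55°:
Δλ₁ = λ_C(1 - cos(55°))
Δλ₁ = 2.4263 × 0.4264
Δλ₁ = 1.0346 pm

After first scattering:
λ₁ = 83.1 + 1.0346 = 84.1346 pm

Second scattering at θ₂ = 150°:
Δλ₂ = λ_C(1 - cos(150°))
Δλ₂ = 2.4263 × 1.8660
Δλ₂ = 4.5276 pm

Final wavelength:
λ₂ = 84.1346 + 4.5276 = 88.6622 pm

Total shift: Δλ_total = 1.0346 + 4.5276 = 5.5622 pm

(Intermediate values are shown rounded; full precision is carried through to the final answer.)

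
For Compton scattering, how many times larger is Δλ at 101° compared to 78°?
101° produces the larger shift by a factor of 1.503

Calculate both shifts using Δλ = λ_C(1 - cos θ):

For θ₁ = 78°:
Δλ₁ = 2.4263 × (1 - cos(78°))
Δλ₁ = 2.4263 × 0.7921
Δλ₁ = 1.9219 pm

For θ₂ = 101°:
Δλ₂ = 2.4263 × (1 - cos(101°))
Δλ₂ = 2.4263 × 1.1908
Δλ₂ = 2.8893 pm

The 101° angle produces the larger shift.
Ratio: 2.8893/1.9219 = 1.503

(Intermediate values are shown rounded; full precision is carried through to the final answer.)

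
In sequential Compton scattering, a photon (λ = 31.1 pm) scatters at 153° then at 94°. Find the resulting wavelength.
38.2837 pm

Apply Compton shift twice:

First scattering at θ₁ = 153°:
Δλ₁ = λ_C(1 - cos(153°))
Δλ₁ = 2.4263 × 1.8910
Δλ₁ = 4.5882 pm

After first scattering:
λ₁ = 31.1 + 4.5882 = 35.6882 pm

Second scattering at θ₂ = 94°:
Δλ₂ = λ_C(1 - cos(94°))
Δλ₂ = 2.4263 × 1.0698
Δλ₂ = 2.5956 pm

Final wavelength:
λ₂ = 35.6882 + 2.5956 = 38.2837 pm

Total shift: Δλ_total = 4.5882 + 2.5956 = 7.1837 pm

(Intermediate values are shown rounded; full precision is carried through to the final answer.)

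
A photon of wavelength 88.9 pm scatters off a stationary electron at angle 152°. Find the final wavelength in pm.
93.4686 pm

Using the Compton scattering formula:
λ' = λ + Δλ = λ + λ_C(1 - cos θ)

Given:
- Initial wavelength λ = 88.9 pm
- Scattering angle θ = 152°
- Compton wavelength λ_C ≈ 2.4263 pm

Calculate the shift:
Δλ = 2.4263 × (1 - cos(152°))
Δλ = 2.4263 × 1.8829
Δλ = 4.5686 pm

Final wavelength:
λ' = 88.9 + 4.5686 = 93.4686 pm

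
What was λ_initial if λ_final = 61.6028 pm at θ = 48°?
60.8000 pm

From λ' = λ + Δλ, we have λ = λ' - Δλ

First calculate the Compton shift:
Δλ = λ_C(1 - cos θ)
Δλ = 2.4263 × (1 - cos(48°))
Δλ = 2.4263 × 0.3309
Δλ = 0.8028 pm

Initial wavelength:
λ = λ' - Δλ
λ = 61.6028 - 0.8028
λ = 60.8000 pm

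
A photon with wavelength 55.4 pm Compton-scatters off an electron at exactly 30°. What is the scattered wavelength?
55.7251 pm

Using the Compton formula: λ' = λ + λ_C(1 − cos θ)

For θ = 30°, cos θ = √3/2 (exact) ≈ 0.8660, so:
1 − cos 30° = 1 − (√3/2) ≈ 0.1340

Δλ = λ_C × 0.1340 = 2.4263 × 0.1340 = 0.3251 pm

λ' = 55.4 + 0.3251 = 55.7251 pm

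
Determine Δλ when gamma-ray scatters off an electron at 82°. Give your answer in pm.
2.0886 pm

Using the Compton scattering formula:
Δλ = λ_C(1 - cos θ)

where λ_C = h/(m_e·c) ≈ 2.4263 pm is the Compton wavelength of an electron.

For θ = 82°:
cos(82°) = 0.1392
1 - cos(82°) = 0.8608

Δλ = 2.4263 × 0.8608
Δλ = 2.0886 pm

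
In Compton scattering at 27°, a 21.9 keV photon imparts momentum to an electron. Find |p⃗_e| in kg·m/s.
5.4520e-24 kg·m/s

The electron is initially at rest, so by conservation of momentum:
p⃗_e = p⃗₀ − p⃗'  (incident photon momentum minus scattered photon momentum)

Photon momentum magnitudes (p = h/λ = E/c):
λ₀ = hc/E₀ = 56.6138 pm → p₀ = h/λ₀ = 1.1704e-23 kg·m/s
Δλ = λ_C(1 − cos 27°) = 0.2645 pm
λ' = 56.8782 pm → p' = h/λ' = 1.1650e-23 kg·m/s

The scattered photon makes angle θ = 27° with the incident direction, so by the law of cosines:
|p⃗_e|² = p₀² + p'² − 2p₀p'cos θ
|p⃗_e|² = (1.1704e-23)² + (1.1650e-23)² − 2·1.1704e-23·1.1650e-23·cos(27°)
|p⃗_e| = 5.4520e-24 kg·m/s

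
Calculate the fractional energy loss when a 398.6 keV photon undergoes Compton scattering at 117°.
0.5314 (or 53.14%)

Calculate initial and final photon energies:

Initial: E₀ = 398.6 keV → λ₀ = 3.1105 pm
Compton shift: Δλ = 3.5278 pm
Final wavelength: λ' = 6.6383 pm
Final energy: E' = 186.7703 keV

Fractional energy loss:
(E₀ - E')/E₀ = (398.6000 - 186.7703)/398.6000
= 211.8297/398.6000
= 0.5314
= 53.14%

(Intermediate values are shown rounded; full precision is carried through to the final answer.)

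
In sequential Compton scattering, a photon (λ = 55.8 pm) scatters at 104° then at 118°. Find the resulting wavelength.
62.3787 pm

Apply Compton shift twice:

First scattering at θ₁ = 104°:
Δλ₁ = λ_C(1 - cos(104°))
Δλ₁ = 2.4263 × 1.2419
Δλ₁ = 3.0133 pm

After first scattering:
λ₁ = 55.8 + 3.0133 = 58.8133 pm

Second scattering at θ₂ = 118°:
Δλ₂ = λ_C(1 - cos(118°))
Δλ₂ = 2.4263 × 1.4695
Δλ₂ = 3.5654 pm

Final wavelength:
λ₂ = 58.8133 + 3.5654 = 62.3787 pm

Total shift: Δλ_total = 3.0133 + 3.5654 = 6.5787 pm

(Intermediate values are shown rounded; full precision is carried through to the final answer.)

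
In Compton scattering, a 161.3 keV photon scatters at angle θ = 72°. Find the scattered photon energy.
132.4179 keV

First convert energy to wavelength:
λ = hc/E, with hc ≈ 1239.842 keV·pm (i.e. 1239.842 eV·nm)

For E = 161.3 keV = 161300 eV:
λ = 1239.842 keV·pm / 161.3 keV
λ = 7.6866 pm

Calculate the Compton shift:
Δλ = λ_C(1 - cos(72°)) = 2.4263 × 0.6910
Δλ = 1.6765 pm

Final wavelength:
λ' = 7.6866 + 1.6765 = 9.3631 pm

Final energy:
E' = hc/λ' = 1239.842 / 9.3631 = 132.4179 keV

(Intermediate values are shown rounded; full precision is carried through to the final answer.)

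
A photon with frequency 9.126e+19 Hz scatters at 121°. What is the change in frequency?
4.819e+19 Hz (decrease)

Convert frequency to wavelength (c = 299792458 m/s):
λ₀ = c/f₀ = 299792458/9.126e+19 = 3.2850368e-12 m = 3.2850 pm

Calculate Compton shift:
Δλ = λ_C(1 - cos(121°)) = 3.6760 pm

Final wavelength:
λ' = λ₀ + Δλ = 3.2850 + 3.6760 = 6.9610 pm

Final frequency:
f' = c/λ' = 299792458/6.9609892e-12 = 4.3067508e+19 Hz

Frequency shift (decrease):
Δf = f₀ - f' = 9.126e+19 - 4.3067508e+19 = 4.819e+19 Hz

(Intermediate values are shown rounded; full precision is carried through to the final answer.)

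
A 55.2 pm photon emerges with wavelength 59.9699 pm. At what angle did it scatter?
165.00°

First find the wavelength shift:
Δλ = λ' - λ = 59.9699 - 55.2 = 4.7699 pm

Using Δλ = λ_C(1 - cos θ), with λ_C = h/(m_e·c) ≈ 2.42631024 pm:
cos θ = 1 - Δλ/λ_C
cos θ = 1 - 4.7699/2.42631024
cos θ = -0.965907

θ = arccos(-0.965907)
θ = 165.00°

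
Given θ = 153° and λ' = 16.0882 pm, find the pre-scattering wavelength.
11.5000 pm

From λ' = λ + Δλ, we have λ = λ' - Δλ

First calculate the Compton shift:
Δλ = λ_C(1 - cos θ)
Δλ = 2.4263 × (1 - cos(153°))
Δλ = 2.4263 × 1.8910
Δλ = 4.5882 pm

Initial wavelength:
λ = λ' - Δλ
λ = 16.0882 - 4.5882
λ = 11.5000 pm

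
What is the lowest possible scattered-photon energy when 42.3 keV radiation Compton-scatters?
36.2916 keV (at θ = 180°)

The scattered photon has minimum energy when its wavelength is maximum, i.e., when the Compton shift Δλ = λ_C(1 − cos θ) is maximum. This occurs at θ = 180° (backscattering), giving Δλ_max = 2λ_C = 4.8526 pm.

Initial wavelength: λ₀ = hc/E₀ = 29.3107 pm
Maximum final wavelength: λ'_max = λ₀ + 2λ_C = 29.3107 + 4.8526 = 34.1633 pm
Minimum final energy: E'_min = hc/λ'_max = 36.2916 keV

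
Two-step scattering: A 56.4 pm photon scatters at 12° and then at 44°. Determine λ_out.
57.1340 pm

Apply Compton shift twice:

First scattering at θ₁ = 12°:
Δλ₁ = λ_C(1 - cos(12°))
Δλ₁ = 2.4263 × 0.0219
Δλ₁ = 0.0530 pm

After first scattering:
λ₁ = 56.4 + 0.0530 = 56.4530 pm

Second scattering at θ₂ = 44°:
Δλ₂ = λ_C(1 - cos(44°))
Δλ₂ = 2.4263 × 0.2807
Δλ₂ = 0.6810 pm

Final wavelength:
λ₂ = 56.4530 + 0.6810 = 57.1340 pm

Total shift: Δλ_total = 0.0530 + 0.6810 = 0.7340 pm

(Intermediate values are shown rounded; full precision is carried through to the final answer.)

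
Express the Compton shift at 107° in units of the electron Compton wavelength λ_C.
1.2924 λ_C

The Compton shift formula is:
Δλ = λ_C(1 - cos θ)

Dividing both sides by λ_C:
Δλ/λ_C = 1 - cos θ

For θ = 107°:
Δλ/λ_C = 1 - cos(107°)
Δλ/λ_C = 1 - -0.2924
Δλ/λ_C = 1.2924

This means the shift is 1.2924 × λ_C = 3.1357 pm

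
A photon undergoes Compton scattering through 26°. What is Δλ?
0.2456 pm

Using the Compton scattering formula:
Δλ = λ_C(1 - cos θ)

where λ_C = h/(m_e·c) ≈ 2.4263 pm is the Compton wavelength of an electron.

For θ = 26°:
cos(26°) = 0.8988
1 - cos(26°) = 0.1012

Δλ = 2.4263 × 0.1012
Δλ = 0.2456 pm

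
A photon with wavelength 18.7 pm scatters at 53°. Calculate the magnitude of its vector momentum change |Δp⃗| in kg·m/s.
3.0883e-23 kg·m/s

Photon momentum magnitude is p = h/λ.

Initial momentum:
p₀ = h/λ = 6.6261e-34/1.8700e-11 = 3.5434e-23 kg·m/s

After scattering:
λ' = λ + Δλ = 18.7 + 0.9661 = 19.6661 pm
p' = h/λ' = 6.6261e-34/1.9666e-11 = 3.3693e-23 kg·m/s

Momentum is a vector; the scattered photon's direction makes angle θ = 53° with the incident direction. The magnitude of the vector change Δp⃗ = p⃗₀ − p⃗' is found from the law of cosines:
|Δp⃗|² = p₀² + p'² − 2p₀p'cos θ
|Δp⃗|² = (3.5434e-23)² + (3.3693e-23)² − 2·3.5434e-23·3.3693e-23·cos(53°)
|Δp⃗| = 3.0883e-23 kg·m/s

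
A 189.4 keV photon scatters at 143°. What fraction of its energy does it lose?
0.4000 (or 40.00%)

Calculate initial and final photon energies:

Initial: E₀ = 189.4 keV → λ₀ = 6.5462 pm
Compton shift: Δλ = 4.3640 pm
Final wavelength: λ' = 10.9102 pm
Final energy: E' = 113.6406 keV

Fractional energy loss:
(E₀ - E')/E₀ = (189.4000 - 113.6406)/189.4000
= 75.7594/189.4000
= 0.4000
= 40.00%

(Intermediate values are shown rounded; full precision is carried through to the final answer.)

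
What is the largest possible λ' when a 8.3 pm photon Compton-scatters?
13.1526 pm (at θ = 180°)

The Compton shift is Δλ = λ_C(1 − cos θ).

Since cos θ ranges from −1 to 1, the factor (1 − cos θ) ranges from 0 to 2; the maximum shift occurs at θ = 180° (backscattering):
Δλ_max = 2λ_C = 2 × 2.4263 pm = 4.8526 pm

Maximum scattered wavelength:
λ'_max = λ₀ + Δλ_max = 8.3 + 4.8526 = 13.1526 pm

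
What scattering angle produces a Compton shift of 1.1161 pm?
57.32°

From the Compton formula Δλ = λ_C(1 - cos θ), we can solve for θ:

cos θ = 1 - Δλ/λ_C

Given:
- Δλ = 1.1161 pm
- λ_C = h/(m_e·c) ≈ 2.42631024 pm

cos θ = 1 - 1.1161/2.42631024
cos θ = 1 - 0.459999
cos θ = 0.540001

θ = arccos(0.540001)
θ = 57.32°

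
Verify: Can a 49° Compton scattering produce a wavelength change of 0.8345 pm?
Yes, consistent

Calculate the expected shift for θ = 49°:

Δλ_expected = λ_C(1 - cos(49°))
Δλ_expected = 2.4263 × (1 - cos(49°))
Δλ_expected = 2.4263 × 0.3439
Δλ_expected = 0.8345 pm

Given shift: 0.8345 pm
Expected shift: 0.8345 pm
Difference: 0.0000 pm

The values match. This is consistent with Compton scattering at the stated angle.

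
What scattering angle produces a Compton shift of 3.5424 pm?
117.39°

From the Compton formula Δλ = λ_C(1 - cos θ), we can solve for θ:

cos θ = 1 - Δλ/λ_C

Given:
- Δλ = 3.5424 pm
- λ_C = h/(m_e·c) ≈ 2.42631024 pm

cos θ = 1 - 3.5424/2.42631024
cos θ = 1 - 1.459995
cos θ = -0.459995

θ = arccos(-0.459995)
θ = 117.39°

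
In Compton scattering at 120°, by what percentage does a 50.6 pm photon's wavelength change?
7.1926%

Calculate the Compton shift:
Δλ = λ_C(1 - cos(120°))
Δλ = 2.4263 × (1 - cos(120°))
Δλ = 2.4263 × 1.5000
Δλ = 3.6395 pm

Percentage change:
(Δλ/λ₀) × 100 = (3.6395/50.6) × 100
= 7.1926%

(Intermediate values are shown rounded; full precision is carried through to the final answer.)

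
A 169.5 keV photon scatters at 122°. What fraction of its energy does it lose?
0.3366 (or 33.66%)

Calculate initial and final photon energies:

Initial: E₀ = 169.5 keV → λ₀ = 7.3147 pm
Compton shift: Δλ = 3.7121 pm
Final wavelength: λ' = 11.0268 pm
Final energy: E' = 112.4394 keV

Fractional energy loss:
(E₀ - E')/E₀ = (169.5000 - 112.4394)/169.5000
= 57.0606/169.5000
= 0.3366
= 33.66%

(Intermediate values are shown rounded; full precision is carried through to the final answer.)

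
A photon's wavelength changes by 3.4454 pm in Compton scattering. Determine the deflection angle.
114.84°

From the Compton formula Δλ = λ_C(1 - cos θ), we can solve for θ:

cos θ = 1 - Δλ/λ_C

Given:
- Δλ = 3.4454 pm
- λ_C = h/(m_e·c) ≈ 2.42631024 pm

cos θ = 1 - 3.4454/2.42631024
cos θ = 1 - 1.420016
cos θ = -0.420016

θ = arccos(-0.420016)
θ = 114.84°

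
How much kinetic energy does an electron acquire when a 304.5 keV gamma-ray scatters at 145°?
158.3880 keV

By energy conservation: K_e = E_initial - E_final

First find the scattered photon energy:
Initial wavelength: λ = hc/E = 4.0717 pm
Compton shift: Δλ = λ_C(1 - cos(145°)) = 4.4138 pm
Final wavelength: λ' = 4.0717 + 4.4138 = 8.4856 pm
Final photon energy: E' = hc/λ' = 146.1120 keV

Electron kinetic energy:
K_e = E - E' = 304.5000 - 146.1120 = 158.3880 keV

(Intermediate values are shown rounded; full precision is carried through to the final answer.)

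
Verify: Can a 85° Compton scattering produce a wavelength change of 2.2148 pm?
Yes, consistent

Calculate the expected shift for θ = 85°:

Δλ_expected = λ_C(1 - cos(85°))
Δλ_expected = 2.4263 × (1 - cos(85°))
Δλ_expected = 2.4263 × 0.9128
Δλ_expected = 2.2148 pm

Given shift: 2.2148 pm
Expected shift: 2.2148 pm
Difference: 0.0000 pm

The values match. This is consistent with Compton scattering at the stated angle.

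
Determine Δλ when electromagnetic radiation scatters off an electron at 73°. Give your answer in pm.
1.7169 pm

Using the Compton scattering formula:
Δλ = λ_C(1 - cos θ)

where λ_C = h/(m_e·c) ≈ 2.4263 pm is the Compton wavelength of an electron.

For θ = 73°:
cos(73°) = 0.2924
1 - cos(73°) = 0.7076

Δλ = 2.4263 × 0.7076
Δλ = 1.7169 pm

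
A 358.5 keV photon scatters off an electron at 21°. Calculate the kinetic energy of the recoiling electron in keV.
15.9615 keV

By energy conservation: K_e = E_initial - E_final

First find the scattered photon energy:
Initial wavelength: λ = hc/E = 3.4584 pm
Compton shift: Δλ = λ_C(1 - cos(21°)) = 0.1612 pm
Final wavelength: λ' = 3.4584 + 0.1612 = 3.6196 pm
Final photon energy: E' = hc/λ' = 342.5385 keV

Electron kinetic energy:
K_e = E - E' = 358.5000 - 342.5385 = 15.9615 keV

(Intermediate values are shown rounded; full precision is carried through to the final answer.)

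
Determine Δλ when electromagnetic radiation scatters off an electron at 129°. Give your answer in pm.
3.9532 pm

Using the Compton scattering formula:
Δλ = λ_C(1 - cos θ)

where λ_C = h/(m_e·c) ≈ 2.4263 pm is the Compton wavelength of an electron.

For θ = 129°:
cos(129°) = -0.6293
1 - cos(129°) = 1.6293

Δλ = 2.4263 × 1.6293
Δλ = 3.9532 pm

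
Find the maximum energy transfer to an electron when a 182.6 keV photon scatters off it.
76.1077 keV

Maximum energy transfer occurs at θ = 180° (backscattering).

Initial photon: E₀ = 182.6 keV → λ₀ = 6.7899 pm

Maximum Compton shift (at 180°):
Δλ_max = 2λ_C = 2 × 2.4263 = 4.8526 pm

Final wavelength:
λ' = 6.7899 + 4.8526 = 11.6426 pm

Minimum photon energy (maximum energy to electron):
E'_min = hc/λ' = 106.4923 keV

Maximum electron kinetic energy:
K_max = E₀ - E'_min = 182.6000 - 106.4923 = 76.1077 keV

(Intermediate values are shown rounded; full precision is carried through to the final answer.)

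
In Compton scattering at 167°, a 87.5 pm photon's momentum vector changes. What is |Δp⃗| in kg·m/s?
1.4657e-23 kg·m/s

Photon momentum magnitude is p = h/λ.

Initial momentum:
p₀ = h/λ = 6.6261e-34/8.7500e-11 = 7.5727e-24 kg·m/s

After scattering:
λ' = λ + Δλ = 87.5 + 4.7904 = 92.2904 pm
p' = h/λ' = 6.6261e-34/9.2290e-11 = 7.1796e-24 kg·m/s

Momentum is a vector; the scattered photon's direction makes angle θ = 167° with the incident direction. The magnitude of the vector change Δp⃗ = p⃗₀ − p⃗' is found from the law of cosines:
|Δp⃗|² = p₀² + p'² − 2p₀p'cos θ
|Δp⃗|² = (7.5727e-24)² + (7.1796e-24)² − 2·7.5727e-24·7.1796e-24·cos(167°)
|Δp⃗| = 1.4657e-23 kg·m/s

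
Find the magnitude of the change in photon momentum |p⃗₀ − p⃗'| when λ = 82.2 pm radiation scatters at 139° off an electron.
1.4730e-23 kg·m/s

Photon momentum magnitude is p = h/λ.

Initial momentum:
p₀ = h/λ = 6.6261e-34/8.2200e-11 = 8.0609e-24 kg·m/s

After scattering:
λ' = λ + Δλ = 82.2 + 4.2575 = 86.4575 pm
p' = h/λ' = 6.6261e-34/8.6457e-11 = 7.6640e-24 kg·m/s

Momentum is a vector; the scattered photon's direction makes angle θ = 139° with the incident direction. The magnitude of the vector change Δp⃗ = p⃗₀ − p⃗' is found from the law of cosines:
|Δp⃗|² = p₀² + p'² − 2p₀p'cos θ
|Δp⃗|² = (8.0609e-24)² + (7.6640e-24)² − 2·8.0609e-24·7.6640e-24·cos(139°)
|Δp⃗| = 1.4730e-23 kg·m/s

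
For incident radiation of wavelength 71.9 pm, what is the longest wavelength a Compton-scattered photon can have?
76.7526 pm (at θ = 180°)

The Compton shift is Δλ = λ_C(1 − cos θ).

Since cos θ ranges from −1 to 1, the factor (1 − cos θ) ranges from 0 to 2; the maximum shift occurs at θ = 180° (backscattering):
Δλ_max = 2λ_C = 2 × 2.4263 pm = 4.8526 pm

Maximum scattered wavelength:
λ'_max = λ₀ + Δλ_max = 71.9 + 4.8526 = 76.7526 pm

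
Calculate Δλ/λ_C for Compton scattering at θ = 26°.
0.1012 λ_C

The Compton shift formula is:
Δλ = λ_C(1 - cos θ)

Dividing both sides by λ_C:
Δλ/λ_C = 1 - cos θ

For θ = 26°:
Δλ/λ_C = 1 - cos(26°)
Δλ/λ_C = 1 - 0.8988
Δλ/λ_C = 0.1012

This means the shift is 0.1012 × λ_C = 0.2456 pm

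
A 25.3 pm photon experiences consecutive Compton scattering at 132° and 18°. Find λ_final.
29.4686 pm

Apply Compton shift twice:

First scattering at θ₁ = 132°:
Δλ₁ = λ_C(1 - cos(132°))
Δλ₁ = 2.4263 × 1.6691
Δλ₁ = 4.0498 pm

After first scattering:
λ₁ = 25.3 + 4.0498 = 29.3498 pm

Second scattering at θ₂ = 18°:
Δλ₂ = λ_C(1 - cos(18°))
Δλ₂ = 2.4263 × 0.0489
Δλ₂ = 0.1188 pm

Final wavelength:
λ₂ = 29.3498 + 0.1188 = 29.4686 pm

Total shift: Δλ_total = 4.0498 + 0.1188 = 4.1686 pm

(Intermediate values are shown rounded; full precision is carried through to the final answer.)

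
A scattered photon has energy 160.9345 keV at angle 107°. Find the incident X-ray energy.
271.3999 keV

Convert final energy to wavelength (hc ≈ 1239.842 keV·pm):
λ' = hc/E' = 1239.842 / 160.9345 = 7.7040 pm

Calculate the Compton shift:
Δλ = λ_C(1 - cos(107°))
Δλ = 2.4263 × (1 - cos(107°))
Δλ = 3.1357 pm

Initial wavelength:
λ = λ' - Δλ = 7.7040 - 3.1357 = 4.5683 pm

Initial energy:
E = hc/λ = 1239.842 / 4.5683 = 271.3999 keV

(Intermediate values are shown rounded; full precision is carried through to the final answer.)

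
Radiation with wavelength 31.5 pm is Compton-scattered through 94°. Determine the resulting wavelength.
34.0956 pm

Using the Compton scattering formula:
λ' = λ + Δλ = λ + λ_C(1 - cos θ)

Given:
- Initial wavelength λ = 31.5 pm
- Scattering angle θ = 94°
- Compton wavelength λ_C ≈ 2.4263 pm

Calculate the shift:
Δλ = 2.4263 × (1 - cos(94°))
Δλ = 2.4263 × 1.0698
Δλ = 2.5956 pm

Final wavelength:
λ' = 31.5 + 2.5956 = 34.0956 pm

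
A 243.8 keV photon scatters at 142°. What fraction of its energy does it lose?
0.4604 (or 46.04%)

Calculate initial and final photon energies:

Initial: E₀ = 243.8 keV → λ₀ = 5.0855 pm
Compton shift: Δλ = 4.3383 pm
Final wavelength: λ' = 9.4238 pm
Final energy: E' = 131.5656 keV

Fractional energy loss:
(E₀ - E')/E₀ = (243.8000 - 131.5656)/243.8000
= 112.2344/243.8000
= 0.4604
= 46.04%

(Intermediate values are shown rounded; full precision is carried through to the final answer.)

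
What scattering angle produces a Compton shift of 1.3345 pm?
63.26°

From the Compton formula Δλ = λ_C(1 - cos θ), we can solve for θ:

cos θ = 1 - Δλ/λ_C

Given:
- Δλ = 1.3345 pm
- λ_C = h/(m_e·c) ≈ 2.42631024 pm

cos θ = 1 - 1.3345/2.42631024
cos θ = 1 - 0.550012
cos θ = 0.449988

θ = arccos(0.449988)
θ = 63.26°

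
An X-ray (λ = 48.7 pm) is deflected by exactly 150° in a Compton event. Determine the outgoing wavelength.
53.2276 pm

Using the Compton formula: λ' = λ + λ_C(1 − cos θ)

For θ = 150°, cos θ = -√3/2 (exact) ≈ -0.8660, so:
1 − cos 150° = 1 − (-√3/2) ≈ 1.8660

Δλ = λ_C × 1.8660 = 2.4263 × 1.8660 = 4.5276 pm

λ' = 48.7 + 4.5276 = 53.2276 pm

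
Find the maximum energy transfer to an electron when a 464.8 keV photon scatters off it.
299.9295 keV

Maximum energy transfer occurs at θ = 180° (backscattering).

Initial photon: E₀ = 464.8 keV → λ₀ = 2.6675 pm

Maximum Compton shift (at 180°):
Δλ_max = 2λ_C = 2 × 2.4263 = 4.8526 pm

Final wavelength:
λ' = 2.6675 + 4.8526 = 7.5201 pm

Minimum photon energy (maximum energy to electron):
E'_min = hc/λ' = 164.8705 keV

Maximum electron kinetic energy:
K_max = E₀ - E'_min = 464.8000 - 164.8705 = 299.9295 keV

(Intermediate values are shown rounded; full precision is carried through to the final answer.)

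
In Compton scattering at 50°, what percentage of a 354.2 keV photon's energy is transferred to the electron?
0.1985 (or 19.85%)

Calculate initial and final photon energies:

Initial: E₀ = 354.2 keV → λ₀ = 3.5004 pm
Compton shift: Δλ = 0.8667 pm
Final wavelength: λ' = 4.3671 pm
Final energy: E' = 283.9045 keV

Fractional energy loss:
(E₀ - E')/E₀ = (354.2000 - 283.9045)/354.2000
= 70.2955/354.2000
= 0.1985
= 19.85%

(Intermediate values are shown rounded; full precision is carried through to the final answer.)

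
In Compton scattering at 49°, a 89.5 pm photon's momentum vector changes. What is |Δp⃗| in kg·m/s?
6.1123e-24 kg·m/s

Photon momentum magnitude is p = h/λ.

Initial momentum:
p₀ = h/λ = 6.6261e-34/8.9500e-11 = 7.4034e-24 kg·m/s

After scattering:
λ' = λ + Δλ = 89.5 + 0.8345 = 90.3345 pm
p' = h/λ' = 6.6261e-34/9.0335e-11 = 7.3350e-24 kg·m/s

Momentum is a vector; the scattered photon's direction makes angle θ = 49° with the incident direction. The magnitude of the vector change Δp⃗ = p⃗₀ − p⃗' is found from the law of cosines:
|Δp⃗|² = p₀² + p'² − 2p₀p'cos θ
|Δp⃗|² = (7.4034e-24)² + (7.3350e-24)² − 2·7.4034e-24·7.3350e-24·cos(49°)
|Δp⃗| = 6.1123e-24 kg·m/s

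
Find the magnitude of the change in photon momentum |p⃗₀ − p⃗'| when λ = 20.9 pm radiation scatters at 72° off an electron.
3.5937e-23 kg·m/s

Photon momentum magnitude is p = h/λ.

Initial momentum:
p₀ = h/λ = 6.6261e-34/2.0900e-11 = 3.1704e-23 kg·m/s

After scattering:
λ' = λ + Δλ = 20.9 + 1.6765 = 22.5765 pm
p' = h/λ' = 6.6261e-34/2.2577e-11 = 2.9349e-23 kg·m/s

Momentum is a vector; the scattered photon's direction makes angle θ = 72° with the incident direction. The magnitude of the vector change Δp⃗ = p⃗₀ − p⃗' is found from the law of cosines:
|Δp⃗|² = p₀² + p'² − 2p₀p'cos θ
|Δp⃗|² = (3.1704e-23)² + (2.9349e-23)² − 2·3.1704e-23·2.9349e-23·cos(72°)
|Δp⃗| = 3.5937e-23 kg·m/s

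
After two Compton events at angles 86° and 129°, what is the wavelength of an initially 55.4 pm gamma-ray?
61.6103 pm

Apply Compton shift twice:

First scattering at θ₁ = 86°:
Δλ₁ = λ_C(1 - cos(86°))
Δλ₁ = 2.4263 × 0.9302
Δλ₁ = 2.2571 pm

After first scattering:
λ₁ = 55.4 + 2.2571 = 57.6571 pm

Second scattering at θ₂ = 129°:
Δλ₂ = λ_C(1 - cos(129°))
Δλ₂ = 2.4263 × 1.6293
Δλ₂ = 3.9532 pm

Final wavelength:
λ₂ = 57.6571 + 3.9532 = 61.6103 pm

Total shift: Δλ_total = 2.2571 + 3.9532 = 6.2103 pm

(Intermediate values are shown rounded; full precision is carried through to the final answer.)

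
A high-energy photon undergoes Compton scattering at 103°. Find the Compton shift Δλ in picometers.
2.9721 pm

Using the Compton scattering formula:
Δλ = λ_C(1 - cos θ)

where λ_C = h/(m_e·c) ≈ 2.4263 pm is the Compton wavelength of an electron.

For θ = 103°:
cos(103°) = -0.2250
1 - cos(103°) = 1.2250

Δλ = 2.4263 × 1.2250
Δλ = 2.9721 pm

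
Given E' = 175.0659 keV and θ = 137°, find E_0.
430.3000 keV

Convert final energy to wavelength (hc ≈ 1239.842 keV·pm):
λ' = hc/E' = 1239.842 / 175.0659 = 7.0821 pm

Calculate the Compton shift:
Δλ = λ_C(1 - cos(137°))
Δλ = 2.4263 × (1 - cos(137°))
Δλ = 4.2008 pm

Initial wavelength:
λ = λ' - Δλ = 7.0821 - 4.2008 = 2.8813 pm

Initial energy:
E = hc/λ = 1239.842 / 2.8813 = 430.3000 keV

(Intermediate values are shown rounded; full precision is carried through to the final answer.)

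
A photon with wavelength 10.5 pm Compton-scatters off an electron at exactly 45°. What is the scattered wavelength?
11.2106 pm

Using the Compton formula: λ' = λ + λ_C(1 − cos θ)

For θ = 45°, cos θ = √2/2 (exact) ≈ 0.7071, so:
1 − cos 45° = 1 − (√2/2) ≈ 0.2929

Δλ = λ_C × 0.2929 = 2.4263 × 0.2929 = 0.7106 pm

λ' = 10.5 + 0.7106 = 11.2106 pm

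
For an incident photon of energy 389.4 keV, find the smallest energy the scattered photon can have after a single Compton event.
154.2744 keV (at θ = 180°)

The scattered photon has minimum energy when its wavelength is maximum, i.e., when the Compton shift Δλ = λ_C(1 − cos θ) is maximum. This occurs at θ = 180° (backscattering), giving Δλ_max = 2λ_C = 4.8526 pm.

Initial wavelength: λ₀ = hc/E₀ = 3.1840 pm
Maximum final wavelength: λ'_max = λ₀ + 2λ_C = 3.1840 + 4.8526 = 8.0366 pm
Minimum final energy: E'_min = hc/λ'_max = 154.2744 keV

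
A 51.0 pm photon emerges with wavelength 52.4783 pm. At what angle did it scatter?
67.00°

First find the wavelength shift:
Δλ = λ' - λ = 52.4783 - 51.0 = 1.4783 pm

Using Δλ = λ_C(1 - cos θ), with λ_C = h/(m_e·c) ≈ 2.42631024 pm:
cos θ = 1 - Δλ/λ_C
cos θ = 1 - 1.4783/2.42631024
cos θ = 0.390721

θ = arccos(0.390721)
θ = 67.00°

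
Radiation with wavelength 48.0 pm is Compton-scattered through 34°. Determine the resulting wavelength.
48.4148 pm

Using the Compton scattering formula:
λ' = λ + Δλ = λ + λ_C(1 - cos θ)

Given:
- Initial wavelength λ = 48.0 pm
- Scattering angle θ = 34°
- Compton wavelength λ_C ≈ 2.4263 pm

Calculate the shift:
Δλ = 2.4263 × (1 - cos(34°))
Δλ = 2.4263 × 0.1710
Δλ = 0.4148 pm

Final wavelength:
λ' = 48.0 + 0.4148 = 48.4148 pm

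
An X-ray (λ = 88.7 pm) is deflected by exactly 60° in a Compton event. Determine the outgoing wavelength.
89.9132 pm

Using the Compton formula: λ' = λ + λ_C(1 − cos θ)

For θ = 60°, cos θ = 1/2 (exact) = 0.5000, so:
1 − cos 60° = 1 − (1/2) = 0.5000

Δλ = λ_C × 0.5000 = 2.4263 × 0.5000 = 1.2132 pm

λ' = 88.7 + 1.2132 = 89.9132 pm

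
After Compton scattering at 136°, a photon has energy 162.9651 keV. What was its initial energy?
360.7999 keV

Convert final energy to wavelength (hc ≈ 1239.842 keV·pm):
λ' = hc/E' = 1239.842 / 162.9651 = 7.6080 pm

Calculate the Compton shift:
Δλ = λ_C(1 - cos(136°))
Δλ = 2.4263 × (1 - cos(136°))
Δλ = 4.1717 pm

Initial wavelength:
λ = λ' - Δλ = 7.6080 - 4.1717 = 3.4364 pm

Initial energy:
E = hc/λ = 1239.842 / 3.4364 = 360.7999 keV

(Intermediate values are shown rounded; full precision is carried through to the final answer.)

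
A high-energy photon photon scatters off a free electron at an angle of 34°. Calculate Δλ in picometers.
0.4148 pm

Using the Compton scattering formula:
Δλ = λ_C(1 - cos θ)

where λ_C = h/(m_e·c) ≈ 2.4263 pm is the Compton wavelength of an electron.

For θ = 34°:
cos(34°) = 0.8290
1 - cos(34°) = 0.1710

Δλ = 2.4263 × 0.1710
Δλ = 0.4148 pm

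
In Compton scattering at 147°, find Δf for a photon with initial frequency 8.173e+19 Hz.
4.485e+19 Hz (decrease)

Convert frequency to wavelength (c = 299792458 m/s):
λ₀ = c/f₀ = 299792458/8.173e+19 = 3.6680834e-12 m = 3.6681 pm

Calculate Compton shift:
Δλ = λ_C(1 - cos(147°)) = 4.4612 pm

Final wavelength:
λ' = λ₀ + Δλ = 3.6681 + 4.4612 = 8.1293 pm

Final frequency:
f' = c/λ' = 299792458/8.1292686e-12 = 3.6878159e+19 Hz

Frequency shift (decrease):
Δf = f₀ - f' = 8.173e+19 - 3.6878159e+19 = 4.485e+19 Hz

(Intermediate values are shown rounded; full precision is carried through to the final answer.)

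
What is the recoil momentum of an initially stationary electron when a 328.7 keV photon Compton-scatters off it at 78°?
1.8948e-22 kg·m/s

The electron is initially at rest, so by conservation of momentum:
p⃗_e = p⃗₀ − p⃗'  (incident photon momentum minus scattered photon momentum)

Photon momentum magnitudes (p = h/λ = E/c):
λ₀ = hc/E₀ = 3.7720 pm → p₀ = h/λ₀ = 1.7567e-22 kg·m/s
Δλ = λ_C(1 − cos 78°) = 1.9219 pm
λ' = 5.6938 pm → p' = h/λ' = 1.1637e-22 kg·m/s

The scattered photon makes angle θ = 78° with the incident direction, so by the law of cosines:
|p⃗_e|² = p₀² + p'² − 2p₀p'cos θ
|p⃗_e|² = (1.7567e-22)² + (1.1637e-22)² − 2·1.7567e-22·1.1637e-22·cos(78°)
|p⃗_e| = 1.8948e-22 kg·m/s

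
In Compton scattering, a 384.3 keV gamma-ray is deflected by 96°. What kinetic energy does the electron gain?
174.3766 keV

By energy conservation: K_e = E_initial - E_final

First find the scattered photon energy:
Initial wavelength: λ = hc/E = 3.2262 pm
Compton shift: Δλ = λ_C(1 - cos(96°)) = 2.6799 pm
Final wavelength: λ' = 3.2262 + 2.6799 = 5.9062 pm
Final photon energy: E' = hc/λ' = 209.9234 keV

Electron kinetic energy:
K_e = E - E' = 384.3000 - 209.9234 = 174.3766 keV

(Intermediate values are shown rounded; full precision is carried through to the final answer.)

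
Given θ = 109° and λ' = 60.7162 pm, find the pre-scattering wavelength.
57.5000 pm

From λ' = λ + Δλ, we have λ = λ' - Δλ

First calculate the Compton shift:
Δλ = λ_C(1 - cos θ)
Δλ = 2.4263 × (1 - cos(109°))
Δλ = 2.4263 × 1.3256
Δλ = 3.2162 pm

Initial wavelength:
λ = λ' - Δλ
λ = 60.7162 - 3.2162
λ = 57.5000 pm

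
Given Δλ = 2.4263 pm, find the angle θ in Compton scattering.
90.00°

From the Compton formula Δλ = λ_C(1 - cos θ), we can solve for θ:

cos θ = 1 - Δλ/λ_C

Given:
- Δλ = 2.4263 pm
- λ_C = h/(m_e·c) ≈ 2.42631024 pm

cos θ = 1 - 2.4263/2.42631024
cos θ = 1 - 0.999996
cos θ = 0.000004

θ = arccos(0.000004)
θ = 90.00°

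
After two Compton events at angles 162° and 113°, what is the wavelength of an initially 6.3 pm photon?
14.4082 pm

Apply Compton shift twice:

First scattering at θ₁ = 162°:
Δλ₁ = λ_C(1 - cos(162°))
Δλ₁ = 2.4263 × 1.9511
Δλ₁ = 4.7339 pm

After first scattering:
λ₁ = 6.3 + 4.7339 = 11.0339 pm

Second scattering at θ₂ = 113°:
Δλ₂ = λ_C(1 - cos(113°))
Δλ₂ = 2.4263 × 1.3907
Δλ₂ = 3.3743 pm

Final wavelength:
λ₂ = 11.0339 + 3.3743 = 14.4082 pm

Total shift: Δλ_total = 4.7339 + 3.3743 = 8.1082 pm

(Intermediate values are shown rounded; full precision is carried through to the final answer.)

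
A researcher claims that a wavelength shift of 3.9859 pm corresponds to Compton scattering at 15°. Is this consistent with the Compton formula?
No, inconsistent

Calculate the expected shift for θ = 15°:

Δλ_expected = λ_C(1 - cos(15°))
Δλ_expected = 2.4263 × (1 - cos(15°))
Δλ_expected = 2.4263 × 0.0341
Δλ_expected = 0.0827 pm

Given shift: 3.9859 pm
Expected shift: 0.0827 pm
Difference: 3.9032 pm

The values do not match. The given shift corresponds to θ ≈ 130.0°, not 15°.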